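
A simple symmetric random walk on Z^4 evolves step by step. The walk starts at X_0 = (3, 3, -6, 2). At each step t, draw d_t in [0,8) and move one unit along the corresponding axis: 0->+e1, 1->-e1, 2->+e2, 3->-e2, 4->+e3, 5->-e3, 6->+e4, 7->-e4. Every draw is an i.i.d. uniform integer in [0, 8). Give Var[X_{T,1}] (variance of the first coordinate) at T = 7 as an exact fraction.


7/4

Outcome values over d=0..7: [1, -1, 0, 0, 0, 0, 0, 0]
Σy = 0, Σy² = 2, M = 8
μ = 0/8 = 0,  σ² = 2/8 − (0)² = 1/4
Independent increments: Var[X_7] = 7·σ² = 7·(1/4) = 7/4


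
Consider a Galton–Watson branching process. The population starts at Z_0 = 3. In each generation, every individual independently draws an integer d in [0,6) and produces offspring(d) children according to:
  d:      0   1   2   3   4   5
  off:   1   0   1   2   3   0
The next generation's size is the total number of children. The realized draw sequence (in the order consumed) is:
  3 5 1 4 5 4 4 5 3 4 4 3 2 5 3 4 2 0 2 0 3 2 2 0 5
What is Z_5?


14

gen 0: Z_0=3, draws=[3, 5, 1], offspring=[2, 0, 0], Z_1=2
gen 1: Z_1=2, draws=[4, 5], offspring=[3, 0], Z_2=3
gen 2: Z_2=3, draws=[4, 4, 5], offspring=[3, 3, 0], Z_3=6
gen 3: Z_3=6, draws=[3, 4, 4, 3, 2, 5], offspring=[2, 3, 3, 2, 1, 0], Z_4=11
gen 4: Z_4=11, draws=[3, 4, 2, 0, 2, 0, 3, 2, 2, 0, 5], offspring=[2, 3, 1, 1, 1, 1, 2, 1, 1, 1, 0], Z_5=14


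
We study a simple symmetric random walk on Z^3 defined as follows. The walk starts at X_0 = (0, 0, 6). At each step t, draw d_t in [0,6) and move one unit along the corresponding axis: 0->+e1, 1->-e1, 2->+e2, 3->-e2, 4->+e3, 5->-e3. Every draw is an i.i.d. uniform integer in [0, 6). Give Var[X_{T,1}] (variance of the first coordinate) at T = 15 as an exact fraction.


Outcome values over d=0..5: [1, -1, 0, 0, 0, 0]
Σy = 0, Σy² = 2, M = 6
μ = 0/6 = 0,  σ² = 2/6 − (0)² = 1/3
Independent increments: Var[X_15] = 15·σ² = 15·(1/3) = 5

5


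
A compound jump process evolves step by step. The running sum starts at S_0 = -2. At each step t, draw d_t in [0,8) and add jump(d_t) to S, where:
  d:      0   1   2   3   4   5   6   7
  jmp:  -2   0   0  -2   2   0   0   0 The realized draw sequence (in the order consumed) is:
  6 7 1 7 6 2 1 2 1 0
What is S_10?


t=0: S=-2, d=6, jump=0, S_1=-2
t=1: S=-2, d=7, jump=0, S_2=-2
t=2: S=-2, d=1, jump=0, S_3=-2
t=3: S=-2, d=7, jump=0, S_4=-2
t=4: S=-2, d=6, jump=0, S_5=-2
t=5: S=-2, d=2, jump=0, S_6=-2
t=6: S=-2, d=1, jump=0, S_7=-2
t=7: S=-2, d=2, jump=0, S_8=-2
t=8: S=-2, d=1, jump=0, S_9=-2
t=9: S=-2, d=0, jump=-2, S_10=-4

-4


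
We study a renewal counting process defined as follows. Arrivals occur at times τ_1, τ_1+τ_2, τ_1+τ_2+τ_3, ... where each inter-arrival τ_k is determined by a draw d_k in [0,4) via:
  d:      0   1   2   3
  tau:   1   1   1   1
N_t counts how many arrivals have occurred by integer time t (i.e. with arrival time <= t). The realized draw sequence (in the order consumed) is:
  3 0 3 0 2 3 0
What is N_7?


7

draw d_1=3: τ_1=1, arrival time A_1=1
draw d_2=0: τ_2=1, arrival time A_2=2
draw d_3=3: τ_3=1, arrival time A_3=3
draw d_4=0: τ_4=1, arrival time A_4=4
draw d_5=2: τ_5=1, arrival time A_5=5
draw d_6=3: τ_6=1, arrival time A_6=6
draw d_7=0: τ_7=1, arrival time A_7=7
N_t over t=0..7: 0:0 1:1 2:2 3:3 4:4 5:5 6:6 7:7


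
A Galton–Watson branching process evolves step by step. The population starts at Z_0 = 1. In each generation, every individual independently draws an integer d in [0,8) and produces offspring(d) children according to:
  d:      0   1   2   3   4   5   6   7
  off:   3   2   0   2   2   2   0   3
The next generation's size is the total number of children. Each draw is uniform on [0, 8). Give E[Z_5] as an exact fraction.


16807/1024

Outcome values over d=0..7: [3, 2, 0, 2, 2, 2, 0, 3]
Σy = 14, Σy² = 34, M = 8
μ = 14/8 = 7/4,  σ² = 34/8 − (7/4)² = 19/16
E[Z_0] = 1
E[Z_1] = 7/4·E[Z_0] = 7/4
E[Z_2] = 7/4·E[Z_1] = 49/16
E[Z_3] = 7/4·E[Z_2] = 343/64
E[Z_4] = 7/4·E[Z_3] = 2401/256
E[Z_5] = 7/4·E[Z_4] = 16807/1024


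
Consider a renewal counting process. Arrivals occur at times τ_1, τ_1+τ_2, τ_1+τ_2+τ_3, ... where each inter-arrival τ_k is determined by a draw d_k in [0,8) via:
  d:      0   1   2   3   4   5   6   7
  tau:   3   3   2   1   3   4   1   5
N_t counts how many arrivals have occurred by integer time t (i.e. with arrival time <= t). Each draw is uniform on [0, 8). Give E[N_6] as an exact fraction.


Inter-arrival values over d=0..7: [3, 3, 2, 1, 3, 4, 1, 5]
Each d has probability 1/8, so the pmf of τ is: f(1) = 1/4, f(2) = 1/8, f(3) = 3/8, f(4) = 1/8, f(5) = 1/8
Renewal equation for m(n) = E[N_n]: condition on τ_1 = k (if k <= n, one arrival plus a fresh copy on the remaining n−k steps): m(n) = F(n) + Σ_{k<=n} f(k)·m(n−k), where F(n) = P(τ <= n) and m(0) = 0
m(1) = F(1) = 1/4
m(2) = F(2) + f(1)·m(1) = 3/8 + 1/4·1/4 = 7/16
m(3) = F(3) + f(1)·m(2) + f(2)·m(1) = 3/4 + 1/4·7/16 + 1/8·1/4 = 57/64
m(4) = F(4) + f(1)·m(3) + f(2)·m(2) + f(3)·m(1) = 7/8 + 1/4·57/64 + 1/8·7/16 + 3/8·1/4 = 319/256
m(5) = F(5) + f(1)·m(4) + f(2)·m(3) + f(3)·m(2) + f(4)·m(1) = 1 + 1/4·319/256 + 1/8·57/64 + 3/8·7/16 + 1/8·1/4 = 1657/1024
m(6) = F(6) + f(1)·m(5) + f(2)·m(4) + f(3)·m(3) + f(4)·m(2) + f(5)·m(1) = 1 + 1/4·1657/1024 + 1/8·319/256 + 3/8·57/64 + 1/8·7/16 + 1/8·1/4 = 8111/4096
E[N_6] = m(6) = 8111/4096

8111/4096


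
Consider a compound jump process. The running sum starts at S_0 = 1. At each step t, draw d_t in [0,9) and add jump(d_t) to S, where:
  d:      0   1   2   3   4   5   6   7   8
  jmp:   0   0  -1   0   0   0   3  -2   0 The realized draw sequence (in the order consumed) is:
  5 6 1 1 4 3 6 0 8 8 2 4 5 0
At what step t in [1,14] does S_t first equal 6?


t=0: S=1, d=5, jump=0, S_1=1
t=1: S=1, d=6, jump=3, S_2=4
t=2: S=4, d=1, jump=0, S_3=4
t=3: S=4, d=1, jump=0, S_4=4
t=4: S=4, d=4, jump=0, S_5=4
t=5: S=4, d=3, jump=0, S_6=4
t=6: S=4, d=6, jump=3, S_7=7
t=7: S=7, d=0, jump=0, S_8=7
t=8: S=7, d=8, jump=0, S_9=7
t=9: S=7, d=8, jump=0, S_10=7
t=10: S=7, d=2, jump=-1, S_11=6
t=11: S=6, d=4, jump=0, S_12=6
t=12: S=6, d=5, jump=0, S_13=6
t=13: S=6, d=0, jump=0, S_14=6

11


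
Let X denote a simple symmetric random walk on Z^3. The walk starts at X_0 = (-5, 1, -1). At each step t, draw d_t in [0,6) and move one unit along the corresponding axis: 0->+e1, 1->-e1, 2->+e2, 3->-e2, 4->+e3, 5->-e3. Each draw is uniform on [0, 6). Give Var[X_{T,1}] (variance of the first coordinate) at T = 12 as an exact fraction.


4

Outcome values over d=0..5: [1, -1, 0, 0, 0, 0]
Σy = 0, Σy² = 2, M = 6
μ = 0/6 = 0,  σ² = 2/6 − (0)² = 1/3
Independent increments: Var[X_12] = 12·σ² = 12·(1/3) = 4


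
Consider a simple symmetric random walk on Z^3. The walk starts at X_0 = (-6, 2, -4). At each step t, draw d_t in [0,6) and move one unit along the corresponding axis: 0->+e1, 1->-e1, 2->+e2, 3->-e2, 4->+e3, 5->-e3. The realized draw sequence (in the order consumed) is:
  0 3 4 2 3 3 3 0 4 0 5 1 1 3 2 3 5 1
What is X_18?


(-6, -2, -4)

t=0: X=(-6, 2, -4), d=0 → +e1, X_1=(-5, 2, -4)
t=1: X=(-5, 2, -4), d=3 → -e2, X_2=(-5, 1, -4)
t=2: X=(-5, 1, -4), d=4 → +e3, X_3=(-5, 1, -3)
t=3: X=(-5, 1, -3), d=2 → +e2, X_4=(-5, 2, -3)
t=4: X=(-5, 2, -3), d=3 → -e2, X_5=(-5, 1, -3)
t=5: X=(-5, 1, -3), d=3 → -e2, X_6=(-5, 0, -3)
t=6: X=(-5, 0, -3), d=3 → -e2, X_7=(-5, -1, -3)
t=7: X=(-5, -1, -3), d=0 → +e1, X_8=(-4, -1, -3)
t=8: X=(-4, -1, -3), d=4 → +e3, X_9=(-4, -1, -2)
t=9: X=(-4, -1, -2), d=0 → +e1, X_10=(-3, -1, -2)
t=10: X=(-3, -1, -2), d=5 → -e3, X_11=(-3, -1, -3)
t=11: X=(-3, -1, -3), d=1 → -e1, X_12=(-4, -1, -3)
t=12: X=(-4, -1, -3), d=1 → -e1, X_13=(-5, -1, -3)
t=13: X=(-5, -1, -3), d=3 → -e2, X_14=(-5, -2, -3)
t=14: X=(-5, -2, -3), d=2 → +e2, X_15=(-5, -1, -3)
t=15: X=(-5, -1, -3), d=3 → -e2, X_16=(-5, -2, -3)
t=16: X=(-5, -2, -3), d=5 → -e3, X_17=(-5, -2, -4)
t=17: X=(-5, -2, -4), d=1 → -e1, X_18=(-6, -2, -4)


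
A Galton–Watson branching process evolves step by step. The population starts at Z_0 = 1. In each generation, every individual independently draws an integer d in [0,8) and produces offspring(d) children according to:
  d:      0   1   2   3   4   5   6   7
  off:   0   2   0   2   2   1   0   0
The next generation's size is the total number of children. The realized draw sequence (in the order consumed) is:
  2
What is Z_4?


0

gen 0: Z_0=1, draws=[2], offspring=[0], Z_1=0
gen 1: Z_1=0, draws=[], offspring=[], Z_2=0
gen 2: Z_2=0, draws=[], offspring=[], Z_3=0
gen 3: Z_3=0, draws=[], offspring=[], Z_4=0


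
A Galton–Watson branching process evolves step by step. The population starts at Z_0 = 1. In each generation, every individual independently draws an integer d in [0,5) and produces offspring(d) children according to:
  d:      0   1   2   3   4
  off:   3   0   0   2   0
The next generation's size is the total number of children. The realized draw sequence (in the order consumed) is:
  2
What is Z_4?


0

gen 0: Z_0=1, draws=[2], offspring=[0], Z_1=0
gen 1: Z_1=0, draws=[], offspring=[], Z_2=0
gen 2: Z_2=0, draws=[], offspring=[], Z_3=0
gen 3: Z_3=0, draws=[], offspring=[], Z_4=0


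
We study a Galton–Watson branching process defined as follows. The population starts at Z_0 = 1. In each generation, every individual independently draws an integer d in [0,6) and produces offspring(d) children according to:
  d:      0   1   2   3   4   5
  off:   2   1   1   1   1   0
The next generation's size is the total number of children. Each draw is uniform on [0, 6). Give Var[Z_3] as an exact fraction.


Outcome values over d=0..5: [2, 1, 1, 1, 1, 0]
Σy = 6, Σy² = 8, M = 6
μ = 6/6 = 1,  σ² = 8/6 − (1)² = 1/3
V_0 = 0, E_0 = 1
V_1 = 1/3·E_0 + (1)²·V_0 = 1/3;  E_1 = 1
V_2 = 1/3·E_1 + (1)²·V_1 = 2/3;  E_2 = 1
V_3 = 1/3·E_2 + (1)²·V_2 = 1;  E_3 = 1

1


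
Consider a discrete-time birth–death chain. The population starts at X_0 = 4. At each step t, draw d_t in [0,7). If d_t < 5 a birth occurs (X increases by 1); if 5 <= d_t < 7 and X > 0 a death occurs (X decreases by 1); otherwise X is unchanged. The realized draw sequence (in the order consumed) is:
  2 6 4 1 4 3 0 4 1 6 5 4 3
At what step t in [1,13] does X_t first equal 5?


1

t=0: X=4, d=2 → birth, X_1=5
t=1: X=5, d=6 → death, X_2=4
t=2: X=4, d=4 → birth, X_3=5
t=3: X=5, d=1 → birth, X_4=6
t=4: X=6, d=4 → birth, X_5=7
t=5: X=7, d=3 → birth, X_6=8
t=6: X=8, d=0 → birth, X_7=9
t=7: X=9, d=4 → birth, X_8=10
t=8: X=10, d=1 → birth, X_9=11
t=9: X=11, d=6 → death, X_10=10
t=10: X=10, d=5 → death, X_11=9
t=11: X=9, d=4 → birth, X_12=10
t=12: X=10, d=3 → birth, X_13=11


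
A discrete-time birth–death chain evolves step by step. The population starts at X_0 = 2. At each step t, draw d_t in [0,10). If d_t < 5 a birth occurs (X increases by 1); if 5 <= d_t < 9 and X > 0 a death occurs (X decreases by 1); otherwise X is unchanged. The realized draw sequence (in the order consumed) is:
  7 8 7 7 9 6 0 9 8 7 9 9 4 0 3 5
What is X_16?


t=0: X=2, d=7 → death, X_1=1
t=1: X=1, d=8 → death, X_2=0
t=2: X=0, d=7 → hold, X_3=0
t=3: X=0, d=7 → hold, X_4=0
t=4: X=0, d=9 → hold, X_5=0
t=5: X=0, d=6 → hold, X_6=0
t=6: X=0, d=0 → birth, X_7=1
t=7: X=1, d=9 → hold, X_8=1
t=8: X=1, d=8 → death, X_9=0
t=9: X=0, d=7 → hold, X_10=0
t=10: X=0, d=9 → hold, X_11=0
t=11: X=0, d=9 → hold, X_12=0
t=12: X=0, d=4 → birth, X_13=1
t=13: X=1, d=0 → birth, X_14=2
t=14: X=2, d=3 → birth, X_15=3
t=15: X=3, d=5 → death, X_16=2

2


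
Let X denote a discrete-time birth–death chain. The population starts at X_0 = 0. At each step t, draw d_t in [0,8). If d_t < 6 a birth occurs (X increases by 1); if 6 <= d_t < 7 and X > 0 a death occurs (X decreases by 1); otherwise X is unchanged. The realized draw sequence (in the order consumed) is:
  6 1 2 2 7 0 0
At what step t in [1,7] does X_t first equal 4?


t=0: X=0, d=6 → hold, X_1=0
t=1: X=0, d=1 → birth, X_2=1
t=2: X=1, d=2 → birth, X_3=2
t=3: X=2, d=2 → birth, X_4=3
t=4: X=3, d=7 → hold, X_5=3
t=5: X=3, d=0 → birth, X_6=4
t=6: X=4, d=0 → birth, X_7=5

6


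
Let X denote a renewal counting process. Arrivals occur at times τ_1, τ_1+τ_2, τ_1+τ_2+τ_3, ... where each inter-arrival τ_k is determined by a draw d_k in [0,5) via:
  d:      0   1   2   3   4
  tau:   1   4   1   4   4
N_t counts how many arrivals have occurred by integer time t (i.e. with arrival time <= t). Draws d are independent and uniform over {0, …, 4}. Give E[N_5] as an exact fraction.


Inter-arrival values over d=0..4: [1, 4, 1, 4, 4]
Each d has probability 1/5, so the pmf of τ is: f(1) = 2/5, f(4) = 3/5
Renewal equation for m(n) = E[N_n]: condition on τ_1 = k (if k <= n, one arrival plus a fresh copy on the remaining n−k steps): m(n) = F(n) + Σ_{k<=n} f(k)·m(n−k), where F(n) = P(τ <= n) and m(0) = 0
m(1) = F(1) = 2/5
m(2) = F(2) + f(1)·m(1) = 2/5 + 2/5·2/5 = 14/25
m(3) = F(3) + f(1)·m(2) = 2/5 + 2/5·14/25 = 78/125
m(4) = F(4) + f(1)·m(3) = 1 + 2/5·78/125 = 781/625
m(5) = F(5) + f(1)·m(4) + f(4)·m(1) = 1 + 2/5·781/625 + 3/5·2/5 = 5437/3125
E[N_5] = m(5) = 5437/3125

5437/3125


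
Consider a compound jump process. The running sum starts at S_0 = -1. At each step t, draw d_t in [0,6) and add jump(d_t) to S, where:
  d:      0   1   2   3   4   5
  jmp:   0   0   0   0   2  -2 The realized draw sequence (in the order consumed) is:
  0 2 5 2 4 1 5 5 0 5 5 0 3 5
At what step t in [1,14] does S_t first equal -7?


10

t=0: S=-1, d=0, jump=0, S_1=-1
t=1: S=-1, d=2, jump=0, S_2=-1
t=2: S=-1, d=5, jump=-2, S_3=-3
t=3: S=-3, d=2, jump=0, S_4=-3
t=4: S=-3, d=4, jump=2, S_5=-1
t=5: S=-1, d=1, jump=0, S_6=-1
t=6: S=-1, d=5, jump=-2, S_7=-3
t=7: S=-3, d=5, jump=-2, S_8=-5
t=8: S=-5, d=0, jump=0, S_9=-5
t=9: S=-5, d=5, jump=-2, S_10=-7
t=10: S=-7, d=5, jump=-2, S_11=-9
t=11: S=-9, d=0, jump=0, S_12=-9
t=12: S=-9, d=3, jump=0, S_13=-9
t=13: S=-9, d=5, jump=-2, S_14=-11


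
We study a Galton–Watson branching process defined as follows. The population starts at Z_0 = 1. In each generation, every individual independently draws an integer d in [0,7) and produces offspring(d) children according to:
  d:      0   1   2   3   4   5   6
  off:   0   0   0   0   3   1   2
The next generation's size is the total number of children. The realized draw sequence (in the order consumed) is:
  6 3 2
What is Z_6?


gen 0: Z_0=1, draws=[6], offspring=[2], Z_1=2
gen 1: Z_1=2, draws=[3, 2], offspring=[0, 0], Z_2=0
gen 2: Z_2=0, draws=[], offspring=[], Z_3=0
gen 3: Z_3=0, draws=[], offspring=[], Z_4=0
gen 4: Z_4=0, draws=[], offspring=[], Z_5=0
gen 5: Z_5=0, draws=[], offspring=[], Z_6=0

0


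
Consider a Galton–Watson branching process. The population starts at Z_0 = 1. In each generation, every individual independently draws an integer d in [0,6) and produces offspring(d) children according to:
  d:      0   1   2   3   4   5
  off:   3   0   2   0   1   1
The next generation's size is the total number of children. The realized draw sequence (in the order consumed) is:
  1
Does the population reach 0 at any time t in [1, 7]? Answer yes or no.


yes

gen 0: Z_0=1, draws=[1], offspring=[0], Z_1=0
gen 1: Z_1=0, draws=[], offspring=[], Z_2=0
gen 2: Z_2=0, draws=[], offspring=[], Z_3=0
gen 3: Z_3=0, draws=[], offspring=[], Z_4=0
gen 4: Z_4=0, draws=[], offspring=[], Z_5=0
gen 5: Z_5=0, draws=[], offspring=[], Z_6=0
gen 6: Z_6=0, draws=[], offspring=[], Z_7=0


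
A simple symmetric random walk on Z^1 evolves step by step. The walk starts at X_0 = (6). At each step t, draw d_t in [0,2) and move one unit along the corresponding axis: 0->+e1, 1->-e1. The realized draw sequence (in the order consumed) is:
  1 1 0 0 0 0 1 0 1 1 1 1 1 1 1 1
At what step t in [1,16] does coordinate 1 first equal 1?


t=0: X=(6), d=1 → -e1, X_1=(5)
t=1: X=(5), d=1 → -e1, X_2=(4)
t=2: X=(4), d=0 → +e1, X_3=(5)
t=3: X=(5), d=0 → +e1, X_4=(6)
t=4: X=(6), d=0 → +e1, X_5=(7)
t=5: X=(7), d=0 → +e1, X_6=(8)
t=6: X=(8), d=1 → -e1, X_7=(7)
t=7: X=(7), d=0 → +e1, X_8=(8)
t=8: X=(8), d=1 → -e1, X_9=(7)
t=9: X=(7), d=1 → -e1, X_10=(6)
t=10: X=(6), d=1 → -e1, X_11=(5)
t=11: X=(5), d=1 → -e1, X_12=(4)
t=12: X=(4), d=1 → -e1, X_13=(3)
t=13: X=(3), d=1 → -e1, X_14=(2)
t=14: X=(2), d=1 → -e1, X_15=(1)
t=15: X=(1), d=1 → -e1, X_16=(0)

15


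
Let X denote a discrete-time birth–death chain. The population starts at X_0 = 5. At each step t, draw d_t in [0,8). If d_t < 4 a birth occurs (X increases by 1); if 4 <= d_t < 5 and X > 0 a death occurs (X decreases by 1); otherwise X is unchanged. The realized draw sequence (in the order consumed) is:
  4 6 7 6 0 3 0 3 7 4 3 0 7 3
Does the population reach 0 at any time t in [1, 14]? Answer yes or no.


t=0: X=5, d=4 → death, X_1=4
t=1: X=4, d=6 → hold, X_2=4
t=2: X=4, d=7 → hold, X_3=4
t=3: X=4, d=6 → hold, X_4=4
t=4: X=4, d=0 → birth, X_5=5
t=5: X=5, d=3 → birth, X_6=6
t=6: X=6, d=0 → birth, X_7=7
t=7: X=7, d=3 → birth, X_8=8
t=8: X=8, d=7 → hold, X_9=8
t=9: X=8, d=4 → death, X_10=7
t=10: X=7, d=3 → birth, X_11=8
t=11: X=8, d=0 → birth, X_12=9
t=12: X=9, d=7 → hold, X_13=9
t=13: X=9, d=3 → birth, X_14=10

no


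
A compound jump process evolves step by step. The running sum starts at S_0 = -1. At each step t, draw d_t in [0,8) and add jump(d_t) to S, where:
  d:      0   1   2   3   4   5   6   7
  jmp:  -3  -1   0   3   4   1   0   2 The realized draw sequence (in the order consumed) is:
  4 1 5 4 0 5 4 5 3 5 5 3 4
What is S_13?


t=0: S=-1, d=4, jump=4, S_1=3
t=1: S=3, d=1, jump=-1, S_2=2
t=2: S=2, d=5, jump=1, S_3=3
t=3: S=3, d=4, jump=4, S_4=7
t=4: S=7, d=0, jump=-3, S_5=4
t=5: S=4, d=5, jump=1, S_6=5
t=6: S=5, d=4, jump=4, S_7=9
t=7: S=9, d=5, jump=1, S_8=10
t=8: S=10, d=3, jump=3, S_9=13
t=9: S=13, d=5, jump=1, S_10=14
t=10: S=14, d=5, jump=1, S_11=15
t=11: S=15, d=3, jump=3, S_12=18
t=12: S=18, d=4, jump=4, S_13=22

22


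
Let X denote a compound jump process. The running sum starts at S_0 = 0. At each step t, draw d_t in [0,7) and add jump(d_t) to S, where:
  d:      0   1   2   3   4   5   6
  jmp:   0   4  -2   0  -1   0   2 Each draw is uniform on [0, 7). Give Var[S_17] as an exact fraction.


Outcome values over d=0..6: [0, 4, -2, 0, -1, 0, 2]
Σy = 3, Σy² = 25, M = 7
μ = 3/7 = 3/7,  σ² = 25/7 − (3/7)² = 166/49
Independent increments: Var[S_17] = 17·σ² = 17·(166/49) = 2822/49

2822/49


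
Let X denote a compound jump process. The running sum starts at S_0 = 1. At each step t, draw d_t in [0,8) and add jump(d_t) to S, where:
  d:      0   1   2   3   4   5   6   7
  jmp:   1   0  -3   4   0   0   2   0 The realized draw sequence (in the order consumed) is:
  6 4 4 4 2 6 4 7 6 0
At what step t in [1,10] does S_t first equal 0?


5

t=0: S=1, d=6, jump=2, S_1=3
t=1: S=3, d=4, jump=0, S_2=3
t=2: S=3, d=4, jump=0, S_3=3
t=3: S=3, d=4, jump=0, S_4=3
t=4: S=3, d=2, jump=-3, S_5=0
t=5: S=0, d=6, jump=2, S_6=2
t=6: S=2, d=4, jump=0, S_7=2
t=7: S=2, d=7, jump=0, S_8=2
t=8: S=2, d=6, jump=2, S_9=4
t=9: S=4, d=0, jump=1, S_10=5


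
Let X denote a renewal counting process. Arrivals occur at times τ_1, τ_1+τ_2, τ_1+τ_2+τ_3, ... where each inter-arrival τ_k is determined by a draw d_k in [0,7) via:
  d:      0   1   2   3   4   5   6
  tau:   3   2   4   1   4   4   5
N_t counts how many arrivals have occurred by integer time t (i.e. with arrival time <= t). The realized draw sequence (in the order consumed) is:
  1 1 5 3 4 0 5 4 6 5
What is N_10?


4

draw d_1=1: τ_1=2, arrival time A_1=2
draw d_2=1: τ_2=2, arrival time A_2=4
draw d_3=5: τ_3=4, arrival time A_3=8
draw d_4=3: τ_4=1, arrival time A_4=9
draw d_5=4: τ_5=4, arrival time A_5=13
draw d_6=0: τ_6=3, arrival time A_6=16
draw d_7=5: τ_7=4, arrival time A_7=20
draw d_8=4: τ_8=4, arrival time A_8=24
draw d_9=6: τ_9=5, arrival time A_9=29
draw d_10=5: τ_10=4, arrival time A_10=33
N_t over t=0..10: 0:0 1:0 2:1 3:1 4:2 5:2 6:2 7:2 8:3 9:4 10:4


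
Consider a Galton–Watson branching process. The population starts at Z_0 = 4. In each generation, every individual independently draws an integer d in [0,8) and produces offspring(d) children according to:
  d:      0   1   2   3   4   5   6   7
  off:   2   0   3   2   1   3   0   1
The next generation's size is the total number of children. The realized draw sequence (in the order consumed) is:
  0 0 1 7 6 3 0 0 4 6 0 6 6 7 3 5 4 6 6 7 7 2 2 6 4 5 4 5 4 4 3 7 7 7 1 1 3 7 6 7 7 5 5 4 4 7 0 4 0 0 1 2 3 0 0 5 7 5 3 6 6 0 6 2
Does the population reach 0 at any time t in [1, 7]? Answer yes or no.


gen 0: Z_0=4, draws=[0, 0, 1, 7], offspring=[2, 2, 0, 1], Z_1=5
gen 1: Z_1=5, draws=[6, 3, 0, 0, 4], offspring=[0, 2, 2, 2, 1], Z_2=7
gen 2: Z_2=7, draws=[6, 0, 6, 6, 7, 3, 5], offspring=[0, 2, 0, 0, 1, 2, 3], Z_3=8
gen 3: Z_3=8, draws=[4, 6, 6, 7, 7, 2, 2, 6], offspring=[1, 0, 0, 1, 1, 3, 3, 0], Z_4=9
gen 4: Z_4=9, draws=[4, 5, 4, 5, 4, 4, 3, 7, 7], offspring=[1, 3, 1, 3, 1, 1, 2, 1, 1], Z_5=14
gen 5: Z_5=14, draws=[7, 1, 1, 3, 7, 6, 7, 7, 5, 5, 4, 4, 7, 0], offspring=[1, 0, 0, 2, 1, 0, 1, 1, 3, 3, 1, 1, 1, 2], Z_6=17
gen 6: Z_6=17, draws=[4, 0, 0, 1, 2, 3, 0, 0, 5, 7, 5, 3, 6, 6, 0, 6, 2], offspring=[1, 2, 2, 0, 3, 2, 2, 2, 3, 1, 3, 2, 0, 0, 2, 0, 3], Z_7=28

no


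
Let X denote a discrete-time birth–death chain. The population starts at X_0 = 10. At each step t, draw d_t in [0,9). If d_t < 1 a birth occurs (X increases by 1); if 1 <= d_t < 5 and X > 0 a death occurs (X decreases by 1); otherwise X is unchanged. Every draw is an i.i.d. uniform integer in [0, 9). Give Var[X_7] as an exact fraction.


X can drop by at most 1 per step and X_0 = 10 > T = 7, so X_t >= 10 − t >= 3 > 0 for every t <= 7: the floor at 0 (the 'and X > 0' condition) never binds. Hence X_7 = X_0 + Σ_{t<7} Y_t with i.i.d. increments Y_t = y(d_t) ∈ {+1, −1, 0}.
Outcome values over d=0..8: [1, -1, -1, -1, -1, 0, 0, 0, 0]
Σy = -3, Σy² = 5, M = 9
μ = -3/9 = -1/3,  σ² = 5/9 − (-1/3)² = 4/9
Independent increments: Var[X_7] = 7·σ² = 7·(4/9) = 28/9

28/9


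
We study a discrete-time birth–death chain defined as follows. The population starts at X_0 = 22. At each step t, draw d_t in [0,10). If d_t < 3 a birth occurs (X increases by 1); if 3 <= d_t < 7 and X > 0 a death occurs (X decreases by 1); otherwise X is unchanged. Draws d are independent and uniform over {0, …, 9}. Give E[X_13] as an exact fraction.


X can drop by at most 1 per step and X_0 = 22 > T = 13, so X_t >= 22 − t >= 9 > 0 for every t <= 13: the floor at 0 (the 'and X > 0' condition) never binds. Hence X_13 = X_0 + Σ_{t<13} Y_t with i.i.d. increments Y_t = y(d_t) ∈ {+1, −1, 0}.
Outcome values over d=0..9: [1, 1, 1, -1, -1, -1, -1, 0, 0, 0]
Σy = -1, Σy² = 7, M = 10
μ = -1/10 = -1/10,  σ² = 7/10 − (-1/10)² = 69/100
E[X_13] = 22 + 13·(-1/10) = 207/10

207/10


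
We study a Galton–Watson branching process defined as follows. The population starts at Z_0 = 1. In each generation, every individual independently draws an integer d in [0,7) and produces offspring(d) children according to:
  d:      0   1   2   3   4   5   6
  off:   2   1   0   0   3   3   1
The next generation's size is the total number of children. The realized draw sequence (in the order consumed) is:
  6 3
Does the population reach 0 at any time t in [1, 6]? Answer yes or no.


yes

gen 0: Z_0=1, draws=[6], offspring=[1], Z_1=1
gen 1: Z_1=1, draws=[3], offspring=[0], Z_2=0
gen 2: Z_2=0, draws=[], offspring=[], Z_3=0
gen 3: Z_3=0, draws=[], offspring=[], Z_4=0
gen 4: Z_4=0, draws=[], offspring=[], Z_5=0
gen 5: Z_5=0, draws=[], offspring=[], Z_6=0


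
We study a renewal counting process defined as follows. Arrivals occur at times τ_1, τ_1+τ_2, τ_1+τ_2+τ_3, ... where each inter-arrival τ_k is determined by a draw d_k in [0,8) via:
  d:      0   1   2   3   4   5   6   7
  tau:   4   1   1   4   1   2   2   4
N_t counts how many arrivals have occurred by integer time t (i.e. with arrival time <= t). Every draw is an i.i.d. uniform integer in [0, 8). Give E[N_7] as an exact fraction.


5831091/2097152

Inter-arrival values over d=0..7: [4, 1, 1, 4, 1, 2, 2, 4]
Each d has probability 1/8, so the pmf of τ is: f(1) = 3/8, f(2) = 1/4, f(4) = 3/8
Renewal equation for m(n) = E[N_n]: condition on τ_1 = k (if k <= n, one arrival plus a fresh copy on the remaining n−k steps): m(n) = F(n) + Σ_{k<=n} f(k)·m(n−k), where F(n) = P(τ <= n) and m(0) = 0
m(1) = F(1) = 3/8
m(2) = F(2) + f(1)·m(1) = 5/8 + 3/8·3/8 = 49/64
m(3) = F(3) + f(1)·m(2) + f(2)·m(1) = 5/8 + 3/8·49/64 + 1/4·3/8 = 515/512
m(4) = F(4) + f(1)·m(3) + f(2)·m(2) = 1 + 3/8·515/512 + 1/4·49/64 = 6425/4096
m(5) = F(5) + f(1)·m(4) + f(2)·m(3) + f(4)·m(1) = 1 + 3/8·6425/4096 + 1/4·515/512 + 3/8·3/8 = 64891/32768
m(6) = F(6) + f(1)·m(5) + f(2)·m(4) + f(4)·m(2) = 1 + 3/8·64891/32768 + 1/4·6425/4096 + 3/8·49/64 = 634881/262144
m(7) = F(7) + f(1)·m(6) + f(2)·m(5) + f(4)·m(3) = 1 + 3/8·634881/262144 + 1/4·64891/32768 + 3/8·515/512 = 5831091/2097152
E[N_7] = m(7) = 5831091/2097152


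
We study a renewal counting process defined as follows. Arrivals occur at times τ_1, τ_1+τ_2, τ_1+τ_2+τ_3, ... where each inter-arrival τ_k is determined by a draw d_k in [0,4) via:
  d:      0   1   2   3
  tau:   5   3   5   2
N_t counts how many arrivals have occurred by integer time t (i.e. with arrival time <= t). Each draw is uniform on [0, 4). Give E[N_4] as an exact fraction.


Inter-arrival values over d=0..3: [5, 3, 5, 2]
Each d has probability 1/4, so the pmf of τ is: f(2) = 1/4, f(3) = 1/4, f(5) = 1/2
Renewal equation for m(n) = E[N_n]: condition on τ_1 = k (if k <= n, one arrival plus a fresh copy on the remaining n−k steps): m(n) = F(n) + Σ_{k<=n} f(k)·m(n−k), where F(n) = P(τ <= n) and m(0) = 0
m(1) = F(1) = 0
m(2) = F(2) = 1/4
m(3) = F(3) = 1/2
m(4) = F(4) + f(2)·m(2) = 1/2 + 1/4·1/4 = 9/16
E[N_4] = m(4) = 9/16

9/16


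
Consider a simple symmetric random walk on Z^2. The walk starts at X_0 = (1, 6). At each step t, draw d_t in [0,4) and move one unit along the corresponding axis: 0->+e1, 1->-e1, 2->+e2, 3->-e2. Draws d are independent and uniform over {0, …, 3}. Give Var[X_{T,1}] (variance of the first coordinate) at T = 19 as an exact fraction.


Outcome values over d=0..3: [1, -1, 0, 0]
Σy = 0, Σy² = 2, M = 4
μ = 0/4 = 0,  σ² = 2/4 − (0)² = 1/2
Independent increments: Var[X_19] = 19·σ² = 19·(1/2) = 19/2

19/2


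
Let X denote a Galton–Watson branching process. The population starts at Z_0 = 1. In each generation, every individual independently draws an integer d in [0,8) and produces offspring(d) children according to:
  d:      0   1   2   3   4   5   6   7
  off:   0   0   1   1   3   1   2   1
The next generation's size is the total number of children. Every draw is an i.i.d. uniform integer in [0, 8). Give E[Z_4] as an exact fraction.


Outcome values over d=0..7: [0, 0, 1, 1, 3, 1, 2, 1]
Σy = 9, Σy² = 17, M = 8
μ = 9/8 = 9/8,  σ² = 17/8 − (9/8)² = 55/64
E[Z_0] = 1
E[Z_1] = 9/8·E[Z_0] = 9/8
E[Z_2] = 9/8·E[Z_1] = 81/64
E[Z_3] = 9/8·E[Z_2] = 729/512
E[Z_4] = 9/8·E[Z_3] = 6561/4096

6561/4096


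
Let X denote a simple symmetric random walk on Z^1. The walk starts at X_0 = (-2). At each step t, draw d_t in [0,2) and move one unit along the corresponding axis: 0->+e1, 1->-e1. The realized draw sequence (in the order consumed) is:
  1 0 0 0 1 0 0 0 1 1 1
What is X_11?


t=0: X=(-2), d=1 → -e1, X_1=(-3)
t=1: X=(-3), d=0 → +e1, X_2=(-2)
t=2: X=(-2), d=0 → +e1, X_3=(-1)
t=3: X=(-1), d=0 → +e1, X_4=(0)
t=4: X=(0), d=1 → -e1, X_5=(-1)
t=5: X=(-1), d=0 → +e1, X_6=(0)
t=6: X=(0), d=0 → +e1, X_7=(1)
t=7: X=(1), d=0 → +e1, X_8=(2)
t=8: X=(2), d=1 → -e1, X_9=(1)
t=9: X=(1), d=1 → -e1, X_10=(0)
t=10: X=(0), d=1 → -e1, X_11=(-1)

(-1)


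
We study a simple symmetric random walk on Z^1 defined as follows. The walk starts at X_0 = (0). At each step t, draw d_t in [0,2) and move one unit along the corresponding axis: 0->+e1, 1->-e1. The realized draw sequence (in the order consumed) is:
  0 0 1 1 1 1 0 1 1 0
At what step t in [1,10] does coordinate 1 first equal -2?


6

t=0: X=(0), d=0 → +e1, X_1=(1)
t=1: X=(1), d=0 → +e1, X_2=(2)
t=2: X=(2), d=1 → -e1, X_3=(1)
t=3: X=(1), d=1 → -e1, X_4=(0)
t=4: X=(0), d=1 → -e1, X_5=(-1)
t=5: X=(-1), d=1 → -e1, X_6=(-2)
t=6: X=(-2), d=0 → +e1, X_7=(-1)
t=7: X=(-1), d=1 → -e1, X_8=(-2)
t=8: X=(-2), d=1 → -e1, X_9=(-3)
t=9: X=(-3), d=0 → +e1, X_10=(-2)


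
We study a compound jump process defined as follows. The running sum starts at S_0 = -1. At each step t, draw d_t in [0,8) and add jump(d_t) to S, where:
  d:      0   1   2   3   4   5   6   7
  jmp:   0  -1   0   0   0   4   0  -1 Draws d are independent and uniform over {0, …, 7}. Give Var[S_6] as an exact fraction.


Outcome values over d=0..7: [0, -1, 0, 0, 0, 4, 0, -1]
Σy = 2, Σy² = 18, M = 8
μ = 2/8 = 1/4,  σ² = 18/8 − (1/4)² = 35/16
Independent increments: Var[S_6] = 6·σ² = 6·(35/16) = 105/8

105/8


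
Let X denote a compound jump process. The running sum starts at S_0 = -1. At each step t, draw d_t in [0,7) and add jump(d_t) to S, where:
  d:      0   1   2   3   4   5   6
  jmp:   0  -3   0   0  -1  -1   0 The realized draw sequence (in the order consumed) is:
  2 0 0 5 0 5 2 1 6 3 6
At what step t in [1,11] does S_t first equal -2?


4

t=0: S=-1, d=2, jump=0, S_1=-1
t=1: S=-1, d=0, jump=0, S_2=-1
t=2: S=-1, d=0, jump=0, S_3=-1
t=3: S=-1, d=5, jump=-1, S_4=-2
t=4: S=-2, d=0, jump=0, S_5=-2
t=5: S=-2, d=5, jump=-1, S_6=-3
t=6: S=-3, d=2, jump=0, S_7=-3
t=7: S=-3, d=1, jump=-3, S_8=-6
t=8: S=-6, d=6, jump=0, S_9=-6
t=9: S=-6, d=3, jump=0, S_10=-6
t=10: S=-6, d=6, jump=0, S_11=-6


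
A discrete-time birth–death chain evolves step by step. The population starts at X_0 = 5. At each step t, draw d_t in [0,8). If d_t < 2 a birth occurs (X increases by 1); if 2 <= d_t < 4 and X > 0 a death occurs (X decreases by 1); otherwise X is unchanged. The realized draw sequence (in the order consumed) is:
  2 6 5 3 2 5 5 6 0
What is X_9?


3

t=0: X=5, d=2 → death, X_1=4
t=1: X=4, d=6 → hold, X_2=4
t=2: X=4, d=5 → hold, X_3=4
t=3: X=4, d=3 → death, X_4=3
t=4: X=3, d=2 → death, X_5=2
t=5: X=2, d=5 → hold, X_6=2
t=6: X=2, d=5 → hold, X_7=2
t=7: X=2, d=6 → hold, X_8=2
t=8: X=2, d=0 → birth, X_9=3


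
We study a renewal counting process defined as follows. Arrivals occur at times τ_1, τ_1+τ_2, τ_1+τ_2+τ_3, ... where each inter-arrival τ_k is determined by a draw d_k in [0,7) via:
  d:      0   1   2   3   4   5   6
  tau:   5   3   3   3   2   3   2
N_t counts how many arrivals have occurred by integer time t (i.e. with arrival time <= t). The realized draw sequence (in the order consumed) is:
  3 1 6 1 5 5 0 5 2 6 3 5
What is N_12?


draw d_1=3: τ_1=3, arrival time A_1=3
draw d_2=1: τ_2=3, arrival time A_2=6
draw d_3=6: τ_3=2, arrival time A_3=8
draw d_4=1: τ_4=3, arrival time A_4=11
draw d_5=5: τ_5=3, arrival time A_5=14
draw d_6=5: τ_6=3, arrival time A_6=17
draw d_7=0: τ_7=5, arrival time A_7=22
draw d_8=5: τ_8=3, arrival time A_8=25
draw d_9=2: τ_9=3, arrival time A_9=28
draw d_10=6: τ_10=2, arrival time A_10=30
draw d_11=3: τ_11=3, arrival time A_11=33
draw d_12=5: τ_12=3, arrival time A_12=36
N_t over t=0..12: 0:0 1:0 2:0 3:1 4:1 5:1 6:2 7:2 8:3 9:3 10:3 11:4 12:4

4


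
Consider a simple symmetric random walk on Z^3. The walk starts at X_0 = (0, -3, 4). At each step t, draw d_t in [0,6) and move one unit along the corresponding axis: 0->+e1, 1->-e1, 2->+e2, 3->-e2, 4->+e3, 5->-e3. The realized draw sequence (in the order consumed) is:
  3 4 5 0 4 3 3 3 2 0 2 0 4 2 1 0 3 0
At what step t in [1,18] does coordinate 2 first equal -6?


7

t=0: X=(0, -3, 4), d=3 → -e2, X_1=(0, -4, 4)
t=1: X=(0, -4, 4), d=4 → +e3, X_2=(0, -4, 5)
t=2: X=(0, -4, 5), d=5 → -e3, X_3=(0, -4, 4)
t=3: X=(0, -4, 4), d=0 → +e1, X_4=(1, -4, 4)
t=4: X=(1, -4, 4), d=4 → +e3, X_5=(1, -4, 5)
t=5: X=(1, -4, 5), d=3 → -e2, X_6=(1, -5, 5)
t=6: X=(1, -5, 5), d=3 → -e2, X_7=(1, -6, 5)
t=7: X=(1, -6, 5), d=3 → -e2, X_8=(1, -7, 5)
t=8: X=(1, -7, 5), d=2 → +e2, X_9=(1, -6, 5)
t=9: X=(1, -6, 5), d=0 → +e1, X_10=(2, -6, 5)
t=10: X=(2, -6, 5), d=2 → +e2, X_11=(2, -5, 5)
t=11: X=(2, -5, 5), d=0 → +e1, X_12=(3, -5, 5)
t=12: X=(3, -5, 5), d=4 → +e3, X_13=(3, -5, 6)
t=13: X=(3, -5, 6), d=2 → +e2, X_14=(3, -4, 6)
t=14: X=(3, -4, 6), d=1 → -e1, X_15=(2, -4, 6)
t=15: X=(2, -4, 6), d=0 → +e1, X_16=(3, -4, 6)
t=16: X=(3, -4, 6), d=3 → -e2, X_17=(3, -5, 6)
t=17: X=(3, -5, 6), d=0 → +e1, X_18=(4, -5, 6)


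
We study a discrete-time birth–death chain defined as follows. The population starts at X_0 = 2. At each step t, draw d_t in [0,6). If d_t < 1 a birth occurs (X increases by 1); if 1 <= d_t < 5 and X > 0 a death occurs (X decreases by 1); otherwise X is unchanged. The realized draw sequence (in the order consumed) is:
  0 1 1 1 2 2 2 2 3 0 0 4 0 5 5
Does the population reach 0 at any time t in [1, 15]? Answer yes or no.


yes

t=0: X=2, d=0 → birth, X_1=3
t=1: X=3, d=1 → death, X_2=2
t=2: X=2, d=1 → death, X_3=1
t=3: X=1, d=1 → death, X_4=0
t=4: X=0, d=2 → hold, X_5=0
t=5: X=0, d=2 → hold, X_6=0
t=6: X=0, d=2 → hold, X_7=0
t=7: X=0, d=2 → hold, X_8=0
t=8: X=0, d=3 → hold, X_9=0
t=9: X=0, d=0 → birth, X_10=1
t=10: X=1, d=0 → birth, X_11=2
t=11: X=2, d=4 → death, X_12=1
t=12: X=1, d=0 → birth, X_13=2
t=13: X=2, d=5 → hold, X_14=2
t=14: X=2, d=5 → hold, X_15=2


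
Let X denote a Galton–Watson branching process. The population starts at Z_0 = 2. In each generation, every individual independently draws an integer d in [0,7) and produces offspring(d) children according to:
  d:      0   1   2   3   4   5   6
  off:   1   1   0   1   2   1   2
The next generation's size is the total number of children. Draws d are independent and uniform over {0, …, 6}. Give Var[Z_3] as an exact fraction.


432640/117649

Outcome values over d=0..6: [1, 1, 0, 1, 2, 1, 2]
Σy = 8, Σy² = 12, M = 7
μ = 8/7 = 8/7,  σ² = 12/7 − (8/7)² = 20/49
V_0 = 0, E_0 = 2
V_1 = 20/49·E_0 + (8/7)²·V_0 = 40/49;  E_1 = 16/7
V_2 = 20/49·E_1 + (8/7)²·V_1 = 4800/2401;  E_2 = 128/49
V_3 = 20/49·E_2 + (8/7)²·V_2 = 432640/117649;  E_3 = 1024/343


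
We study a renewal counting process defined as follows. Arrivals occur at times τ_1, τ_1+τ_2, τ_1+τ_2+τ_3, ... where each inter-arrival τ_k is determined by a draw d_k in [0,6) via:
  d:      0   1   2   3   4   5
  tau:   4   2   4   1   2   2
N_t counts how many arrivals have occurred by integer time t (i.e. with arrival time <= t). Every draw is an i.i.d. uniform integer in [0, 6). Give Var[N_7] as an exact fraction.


63507262775/78364164096

Inter-arrival values over d=0..5: [4, 2, 4, 1, 2, 2]
Each d has probability 1/6, so the pmf of τ is: f(1) = 1/6, f(2) = 1/2, f(4) = 1/3
Let p_n(j) = P(N_n = j), with p_0 = [1]. Condition on τ_1: p_n(0) = P(τ > n), and for j >= 1, p_n(j) = Σ_{k<=n} f(k)·p_{n−k}(j−1)
p_1 = [5/6, 1/6]  (j = 0..1)
p_2 = [1/3, 23/36, 1/36]  (j = 0..2)
p_3 = [1/3, 17/36, 41/216, 1/216]  (j = 0..3)
p_4 = [0, 5/9, 43/108, 59/1296, 1/1296]  (j = 0..4)
p_5 = [0, 4/9, 83/216, 209/1296, 77/7776, 1/7776]  (j = 0..5)
p_6 = [0, 1/9, 61/108, 353/1296, 193/3888, 95/46656, 1/46656]  (j = 0..6)
p_7 = [0, 1/9, 43/108, 151/432, 31/243, 617/46656, 113/279936, 1/279936]  (j = 0..7)
E[N_7] = Σ j·p_7(j) = 709603/279936;  E[N_7²] = Σ j²·p_7(j) = 2025619/279936
Var[N_7] = 2025619/279936 − (709603/279936)² = 63507262775/78364164096


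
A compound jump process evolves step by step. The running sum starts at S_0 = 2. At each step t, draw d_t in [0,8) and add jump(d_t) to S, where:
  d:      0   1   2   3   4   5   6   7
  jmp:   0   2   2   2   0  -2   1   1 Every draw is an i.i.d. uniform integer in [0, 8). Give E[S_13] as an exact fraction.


Outcome values over d=0..7: [0, 2, 2, 2, 0, -2, 1, 1]
Σy = 6, Σy² = 18, M = 8
μ = 6/8 = 3/4,  σ² = 18/8 − (3/4)² = 27/16
E[S_13] = 2 + 13·(3/4) = 47/4

47/4


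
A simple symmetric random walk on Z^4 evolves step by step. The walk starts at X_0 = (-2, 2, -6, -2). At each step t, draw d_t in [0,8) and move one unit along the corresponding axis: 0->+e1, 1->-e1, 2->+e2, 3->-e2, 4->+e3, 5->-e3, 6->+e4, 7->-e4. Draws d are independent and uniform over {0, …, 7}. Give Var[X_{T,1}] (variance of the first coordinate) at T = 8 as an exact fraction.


Outcome values over d=0..7: [1, -1, 0, 0, 0, 0, 0, 0]
Σy = 0, Σy² = 2, M = 8
μ = 0/8 = 0,  σ² = 2/8 − (0)² = 1/4
Independent increments: Var[X_8] = 8·σ² = 8·(1/4) = 2

2


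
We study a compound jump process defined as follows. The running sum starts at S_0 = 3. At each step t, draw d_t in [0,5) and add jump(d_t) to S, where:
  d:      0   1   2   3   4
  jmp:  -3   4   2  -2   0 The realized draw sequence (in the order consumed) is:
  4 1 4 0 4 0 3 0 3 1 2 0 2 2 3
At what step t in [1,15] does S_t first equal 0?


t=0: S=3, d=4, jump=0, S_1=3
t=1: S=3, d=1, jump=4, S_2=7
t=2: S=7, d=4, jump=0, S_3=7
t=3: S=7, d=0, jump=-3, S_4=4
t=4: S=4, d=4, jump=0, S_5=4
t=5: S=4, d=0, jump=-3, S_6=1
t=6: S=1, d=3, jump=-2, S_7=-1
t=7: S=-1, d=0, jump=-3, S_8=-4
t=8: S=-4, d=3, jump=-2, S_9=-6
t=9: S=-6, d=1, jump=4, S_10=-2
t=10: S=-2, d=2, jump=2, S_11=0
t=11: S=0, d=0, jump=-3, S_12=-3
t=12: S=-3, d=2, jump=2, S_13=-1
t=13: S=-1, d=2, jump=2, S_14=1
t=14: S=1, d=3, jump=-2, S_15=-1

11


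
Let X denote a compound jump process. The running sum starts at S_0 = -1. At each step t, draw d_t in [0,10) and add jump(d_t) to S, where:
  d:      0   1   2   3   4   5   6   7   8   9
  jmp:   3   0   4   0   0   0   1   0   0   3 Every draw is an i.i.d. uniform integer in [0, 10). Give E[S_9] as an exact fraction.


Outcome values over d=0..9: [3, 0, 4, 0, 0, 0, 1, 0, 0, 3]
Σy = 11, Σy² = 35, M = 10
μ = 11/10 = 11/10,  σ² = 35/10 − (11/10)² = 229/100
E[S_9] = -1 + 9·(11/10) = 89/10

89/10


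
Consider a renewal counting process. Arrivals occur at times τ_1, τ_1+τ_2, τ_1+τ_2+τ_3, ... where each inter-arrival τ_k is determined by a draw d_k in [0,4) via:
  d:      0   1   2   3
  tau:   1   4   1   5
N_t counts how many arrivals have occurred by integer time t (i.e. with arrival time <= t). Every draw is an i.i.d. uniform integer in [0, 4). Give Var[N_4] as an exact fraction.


Inter-arrival values over d=0..3: [1, 4, 1, 5]
Each d has probability 1/4, so the pmf of τ is: f(1) = 1/2, f(4) = 1/4, f(5) = 1/4
Let p_n(j) = P(N_n = j), with p_0 = [1]. Condition on τ_1: p_n(0) = P(τ > n), and for j >= 1, p_n(j) = Σ_{k<=n} f(k)·p_{n−k}(j−1)
p_1 = [1/2, 1/2]  (j = 0..1)
p_2 = [1/2, 1/4, 1/4]  (j = 0..2)
p_3 = [1/2, 1/4, 1/8, 1/8]  (j = 0..3)
p_4 = [1/4, 1/2, 1/8, 1/16, 1/16]  (j = 0..4)
E[N_4] = Σ j·p_4(j) = 19/16;  E[N_4²] = Σ j²·p_4(j) = 41/16
Var[N_4] = 41/16 − (19/16)² = 295/256

295/256


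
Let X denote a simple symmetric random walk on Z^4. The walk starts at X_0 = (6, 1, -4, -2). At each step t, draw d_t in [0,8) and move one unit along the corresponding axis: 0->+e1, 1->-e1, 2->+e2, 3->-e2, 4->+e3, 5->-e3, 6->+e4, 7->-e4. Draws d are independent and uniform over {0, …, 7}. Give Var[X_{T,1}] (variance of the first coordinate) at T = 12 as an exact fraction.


Outcome values over d=0..7: [1, -1, 0, 0, 0, 0, 0, 0]
Σy = 0, Σy² = 2, M = 8
μ = 0/8 = 0,  σ² = 2/8 − (0)² = 1/4
Independent increments: Var[X_12] = 12·σ² = 12·(1/4) = 3

3


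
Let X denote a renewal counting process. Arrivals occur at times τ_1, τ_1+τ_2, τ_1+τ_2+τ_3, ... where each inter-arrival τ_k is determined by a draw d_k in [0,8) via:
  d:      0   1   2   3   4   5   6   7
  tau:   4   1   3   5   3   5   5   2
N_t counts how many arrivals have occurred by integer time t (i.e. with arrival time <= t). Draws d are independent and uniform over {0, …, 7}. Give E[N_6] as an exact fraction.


384753/262144

Inter-arrival values over d=0..7: [4, 1, 3, 5, 3, 5, 5, 2]
Each d has probability 1/8, so the pmf of τ is: f(1) = 1/8, f(2) = 1/8, f(3) = 1/4, f(4) = 1/8, f(5) = 3/8
Renewal equation for m(n) = E[N_n]: condition on τ_1 = k (if k <= n, one arrival plus a fresh copy on the remaining n−k steps): m(n) = F(n) + Σ_{k<=n} f(k)·m(n−k), where F(n) = P(τ <= n) and m(0) = 0
m(1) = F(1) = 1/8
m(2) = F(2) + f(1)·m(1) = 1/4 + 1/8·1/8 = 17/64
m(3) = F(3) + f(1)·m(2) + f(2)·m(1) = 1/2 + 1/8·17/64 + 1/8·1/8 = 281/512
m(4) = F(4) + f(1)·m(3) + f(2)·m(2) + f(3)·m(1) = 5/8 + 1/8·281/512 + 1/8·17/64 + 1/4·1/8 = 3105/4096
m(5) = F(5) + f(1)·m(4) + f(2)·m(3) + f(3)·m(2) + f(4)·m(1) = 1 + 1/8·3105/4096 + 1/8·281/512 + 1/4·17/64 + 1/8·1/8 = 40809/32768
m(6) = F(6) + f(1)·m(5) + f(2)·m(4) + f(3)·m(3) + f(4)·m(2) + f(5)·m(1) = 1 + 1/8·40809/32768 + 1/8·3105/4096 + 1/4·281/512 + 1/8·17/64 + 3/8·1/8 = 384753/262144
E[N_6] = m(6) = 384753/262144
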